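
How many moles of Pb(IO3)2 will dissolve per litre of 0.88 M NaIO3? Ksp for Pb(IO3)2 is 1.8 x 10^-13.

Pb(IO3)2(s) ⇌ Pb^2+(aq) + 2 IO3^-(aq)
Ksp = [Pb^2+][IO3^-]^2
Let s be the molar solubility in this solution. [Pb^2+] = s, [IO3^-] = 0.88 + 2s ≈ 0.88 (since IO3^- from NaIO3 dominates).
Ksp ≈ s × (0.88)^2
s = 2.3 x 10^-13 M
Check: 2s = 4.6 × 10^-13 ≪ 0.88, so the approximation is valid.

2.3e-13 M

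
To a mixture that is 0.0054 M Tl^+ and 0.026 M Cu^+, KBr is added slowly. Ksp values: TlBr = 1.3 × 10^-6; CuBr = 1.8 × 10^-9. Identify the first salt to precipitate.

CuBr

Precipitation of each salt starts when its ion product equals its Ksp.
For TlBr: 1.3 × 10^-6 = 0.0054 × [Br^-]  ⇒  [Br^-] = 2.4 x 10^-4 M.
For CuBr: 1.8 × 10^-9 = 0.026 × [Br^-]  ⇒  [Br^-] = 6.9 × 10^-8 M.
The salt with the lower threshold [Br^-] precipitates first: CuBr.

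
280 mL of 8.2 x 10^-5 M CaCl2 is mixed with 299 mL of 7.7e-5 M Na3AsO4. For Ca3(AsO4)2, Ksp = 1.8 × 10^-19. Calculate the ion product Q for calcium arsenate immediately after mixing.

Q = 9.9e-23

Total volume = 280 + 299 = 579 mL.
[Ca^2+] = 8.2 × 10^-5 × (280/579) = 3.97 x 10^-5 M
[AsO4^3-] = 7.7 x 10^-5 × (299/579) = 3.98 x 10^-5 M
Ca3(AsO4)2(s) ⇌ 3 Ca^2+ + 2 AsO4^3-, so Q = [Ca^2+]^3[AsO4^3-]^2
Q = (3.97 × 10^-5)^3(3.98 × 10^-5)^2 = 9.9 × 10^-23
Q < Ksp, so no precipitate of Ca3(AsO4)2 forms.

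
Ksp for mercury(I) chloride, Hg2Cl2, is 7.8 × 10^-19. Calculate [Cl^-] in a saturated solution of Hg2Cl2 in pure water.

Hg2Cl2(s) ⇌ Hg2^2+(aq) + 2 Cl^-(aq)
Ksp = [Hg2^2+][Cl^-]^2
Let s = molar solubility. Then [Hg2^2+] = s and [Cl^-] = 2s.
Substituting: Ksp = s(2s)^2 = 4s^3
s^3 = 7.8 × 10^-19 / 4, so s = 5.80 × 10^-7 M
[Cl^-] = 2s = 1.2 × 10^-6 M

[Cl^-] ≈ 1.2 × 10^-6 M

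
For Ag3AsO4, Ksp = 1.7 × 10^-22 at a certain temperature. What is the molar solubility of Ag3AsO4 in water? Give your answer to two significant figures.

s = 1.6 × 10^-6 M

Ag3AsO4(s) ⇌ 3 Ag^+ + AsO4^3-
Ksp = [Ag^+]^3[AsO4^3-]
If s mol/L of Ag3AsO4 dissolves, [Ag^+] = 3s and [AsO4^3-] = s.
Substituting: Ksp = (3s)^3s = 27s^4
s^4 = 1.7 × 10^-22 / 27, so s = 1.6 x 10^-6 M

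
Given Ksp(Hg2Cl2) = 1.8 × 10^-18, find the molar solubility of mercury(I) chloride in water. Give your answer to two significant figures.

Hg2Cl2(s) <=> Hg2^2+(aq) + 2 Cl^-(aq)
Ksp = [Hg2^2+][Cl^-]^2
Let s = molar solubility. Then [Hg2^2+] = s and [Cl^-] = 2s.
Substituting: Ksp = s(2s)^2 = 4s^3
s^3 = 1.8 × 10^-18 / 4, so s = 7.7 × 10^-7 M

s = 7.7 × 10^-7 M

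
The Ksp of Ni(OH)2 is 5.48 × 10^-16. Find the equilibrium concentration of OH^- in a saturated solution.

Ni(OH)2(s) <=> Ni^2+(aq) + 2 OH^-(aq)
Ksp = [Ni^2+][OH^-]^2
If s mol/L of Ni(OH)2 dissolves, [Ni^2+] = s and [OH^-] = 2s.
So Ksp = s × (2s)^2 = 4s^3
Solving, s = (5.48 × 10^-16/4)^(1/3) = 5.155 x 10^-6 M
[OH^-] = 2s = 1.03 × 10^-5 M

[OH^-] = 1.03 x 10^-5 M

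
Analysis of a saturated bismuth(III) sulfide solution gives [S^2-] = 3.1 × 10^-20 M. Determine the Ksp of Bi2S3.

Ksp ≈ 1.3e-98

Bi2S3(s) <=> 2 Bi^3+(aq) + 3 S^2-(aq)
Stoichiometry gives [Bi^3+] = (2/3)[S^2-] = 2.07 × 10^-20 M.
Ksp = [Bi^3+]^2[S^2-]^3
Ksp = (2.07 × 10^-20)^2 × (3.1 x 10^-20)^3 = 1.3 × 10^-98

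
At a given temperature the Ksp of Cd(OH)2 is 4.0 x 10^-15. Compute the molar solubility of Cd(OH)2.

1.0 × 10^-5 M

Cd(OH)2(s) ⇌ Cd^2+(aq) + 2 OH^-(aq)
Ksp = [Cd^2+][OH^-]^2
Let s = molar solubility. Then [Cd^2+] = s and [OH^-] = 2s.
So Ksp = s × (2s)^2 = 4s^3
s = (4.0 x 10^-15 / 4)^(1/3) = 1.0 x 10^-5 M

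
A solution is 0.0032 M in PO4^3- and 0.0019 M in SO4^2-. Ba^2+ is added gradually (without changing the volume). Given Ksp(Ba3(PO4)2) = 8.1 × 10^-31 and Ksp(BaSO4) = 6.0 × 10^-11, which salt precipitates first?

Ba3(PO4)2

Each salt begins to precipitate when Q = Ksp, i.e. when [Ba^2+] reaches its threshold.
For Ba3(PO4)2: 8.1 × 10^-31 = (0.0032)^2 × [Ba^2+]^3  ⇒  [Ba^2+] = 4.3 × 10^-9 M.
For BaSO4: 6.0 × 10^-11 = 0.0019 × [Ba^2+]  ⇒  [Ba^2+] = 3.2 × 10^-8 M.
The salt with the lower threshold [Ba^2+] precipitates first: Ba3(PO4)2.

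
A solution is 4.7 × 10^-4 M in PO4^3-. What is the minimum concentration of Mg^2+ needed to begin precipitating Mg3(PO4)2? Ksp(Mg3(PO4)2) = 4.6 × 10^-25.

Mg3(PO4)2(s) <=> 3 Mg^2+(aq) + 2 PO4^3-(aq)
Ksp = [Mg^2+]^3[PO4^3-]^2
Precipitation begins when Q = Ksp. With [PO4^3-] = 4.7 × 10^-4 M:
4.6 × 10^-25 = (4.7 × 10^-4)^2 × [Mg^2+]^3
[Mg^2+] = (4.6 × 10^-25 / 2.21 x 10^-7)^(1/3) = 1.3 × 10^-6 M

1.3e-6 M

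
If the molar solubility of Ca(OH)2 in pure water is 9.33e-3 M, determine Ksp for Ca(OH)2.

Ksp = 3.25e-6

Ca(OH)2(s) ⇌ Ca^2+ + 2 OH^-
With molar solubility s: [Ca^2+] = s, [OH^-] = 2s.
Ksp = [Ca^2+][OH^-]^2
So Ksp = s × (2s)^2 = 4s^3
Ksp = 4 × (9.33 x 10^-3)^3 = 3.25 x 10^-6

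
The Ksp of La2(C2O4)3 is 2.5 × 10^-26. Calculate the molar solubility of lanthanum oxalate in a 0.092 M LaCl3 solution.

s ≈ 4.8 × 10^-9 M

La2(C2O4)3(s) <=> 2 La^3+ + 3 C2O4^2-
Ksp = [La^3+]^2[C2O4^2-]^3
Let s be the molar solubility in this solution. [La^3+] = 0.092 + 2s ≈ 0.092, [C2O4^2-] = 3s (since La^3+ from LaCl3 dominates).
Ksp ≈ (0.092)^2 × (3s)^3
s = 4.8 × 10^-9 M
Check: 2s = 9.6 × 10^-9 ≪ 0.092, so the approximation is valid.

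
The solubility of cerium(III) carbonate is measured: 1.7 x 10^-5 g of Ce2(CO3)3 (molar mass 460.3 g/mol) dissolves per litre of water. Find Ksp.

Molar solubility s = (1.7 × 10^-5 g/L) / (460.3 g/mol) = 3.69 × 10^-8 M.
Ce2(CO3)3(s) ⇌ 2 Ce^3+ + 3 CO3^2-
If s mol/L of Ce2(CO3)3 dissolves, [Ce^3+] = 2s and [CO3^2-] = 3s.
Ksp = [Ce^3+]^2[CO3^2-]^3
So Ksp = (2s)^2 × (3s)^3 = 108s^5
With s = 3.69 x 10^-8: Ksp = 7.4 × 10^-36

7.4 x 10^-36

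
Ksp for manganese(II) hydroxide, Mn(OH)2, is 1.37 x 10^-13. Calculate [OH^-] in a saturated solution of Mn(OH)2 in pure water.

Mn(OH)2(s) <=> Mn^2+ + 2 OH^-
Ksp = [Mn^2+][OH^-]^2
With molar solubility s: [Mn^2+] = s, [OH^-] = 2s.
So Ksp = s × (2s)^2 = 4s^3
Solving, s = (1.37 x 10^-13/4)^(1/3) = 3.248 × 10^-5 M
[OH^-] = 2s = 6.50 × 10^-5 M

6.50e-5 M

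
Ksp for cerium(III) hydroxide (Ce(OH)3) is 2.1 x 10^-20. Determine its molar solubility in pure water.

5.3e-6 M

Ce(OH)3(s) ⇌ Ce^3+(aq) + 3 OH^-(aq)
Ksp = [Ce^3+][OH^-]^3
With molar solubility s: [Ce^3+] = s, [OH^-] = 3s.
Ksp = s(3s)^3 = 27s^4
s^4 = 2.1 x 10^-20 / 27, so s = 5.3 × 10^-6 M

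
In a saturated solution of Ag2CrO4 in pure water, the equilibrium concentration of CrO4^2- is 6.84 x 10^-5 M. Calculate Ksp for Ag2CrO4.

Ksp ≈ 1.28 × 10^-12

Ag2CrO4(s) ⇌ 2 Ag^+ + CrO4^2-
Stoichiometry gives [Ag^+] = (2/1)[CrO4^2-] = 1.368 × 10^-4 M.
Ksp = [Ag^+]^2[CrO4^2-]
Ksp = (1.368 × 10^-4)^2 × 6.84 x 10^-5 = 1.28 × 10^-12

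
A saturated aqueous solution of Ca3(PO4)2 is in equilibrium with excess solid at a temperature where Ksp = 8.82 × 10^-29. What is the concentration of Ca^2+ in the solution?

Ca3(PO4)2(s) ⇌ 3 Ca^2+ + 2 PO4^3-
Ksp = [Ca^2+]^3[PO4^3-]^2
If s mol/L of Ca3(PO4)2 dissolves, [Ca^2+] = 3s and [PO4^3-] = 2s.
So Ksp = (3s)^3 × (2s)^2 = 108s^5
s^5 = 8.82 × 10^-29 / 108, so s = 9.603 x 10^-7 M
[Ca^2+] = 3s = 2.88 × 10^-6 M

[Ca^2+] ≈ 2.88e-6 M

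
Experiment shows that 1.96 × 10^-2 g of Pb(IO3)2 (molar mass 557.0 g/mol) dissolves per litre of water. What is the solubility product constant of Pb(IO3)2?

1.74 × 10^-13

Molar solubility s = (1.96 × 10^-2 g/L) / (557.0 g/mol) = 3.519 × 10^-5 M.
Pb(IO3)2(s) ⇌ Pb^2+(aq) + 2 IO3^-(aq)
With molar solubility s: [Pb^2+] = s, [IO3^-] = 2s.
Ksp = [Pb^2+][IO3^-]^2
So Ksp = s × (2s)^2 = 4s^3
With s = 3.519 × 10^-5: Ksp = 1.74 x 10^-13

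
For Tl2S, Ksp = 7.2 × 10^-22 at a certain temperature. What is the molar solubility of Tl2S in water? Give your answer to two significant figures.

Tl2S(s) ⇌ 2 Tl^+ + S^2-
Ksp = [Tl^+]^2[S^2-]
Let s = molar solubility. Then [Tl^+] = 2s and [S^2-] = s.
Substituting: Ksp = (2s)^2s = 4s^3
s = (7.2 × 10^-22 / 4)^(1/3) = 5.6 × 10^-8 M

s = 5.6 × 10^-8 M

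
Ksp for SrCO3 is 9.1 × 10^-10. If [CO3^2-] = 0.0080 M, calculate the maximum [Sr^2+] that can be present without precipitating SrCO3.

[Sr^2+] = 1.1 × 10^-7 M

SrCO3(s) ⇌ Sr^2+(aq) + CO3^2-(aq)
Ksp = [Sr^2+][CO3^2-]
Precipitation begins when Q = Ksp. With [CO3^2-] = 0.0080 M:
9.1 × 10^-10 = (0.0080) × [Sr^2+]
[Sr^2+] = (9.1 × 10^-10 / 8.0 × 10^-3) = 1.1 × 10^-7 M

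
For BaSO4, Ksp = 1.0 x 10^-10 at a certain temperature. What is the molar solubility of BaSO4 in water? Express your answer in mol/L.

s = 1.0 x 10^-5 M

BaSO4(s) ⇌ Ba^2+(aq) + SO4^2-(aq)
Ksp = [Ba^2+][SO4^2-]
For each mole of BaSO4 that dissolves: [Ba^2+] = s, [SO4^2-] = s.
Ksp = s^2
s = √(1.0 x 10^-10) = 1.0 × 10^-5 M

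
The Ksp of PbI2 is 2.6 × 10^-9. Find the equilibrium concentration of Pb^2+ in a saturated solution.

[Pb^2+] = 8.7e-4 M

PbI2(s) ⇌ Pb^2+(aq) + 2 I^-(aq)
Ksp = [Pb^2+][I^-]^2
With molar solubility s: [Pb^2+] = s, [I^-] = 2s.
So Ksp = s × (2s)^2 = 4s^3
s = (2.6 × 10^-9 / 4)^(1/3) = 8.66 x 10^-4 M
[Pb^2+] = s = 8.7 × 10^-4 M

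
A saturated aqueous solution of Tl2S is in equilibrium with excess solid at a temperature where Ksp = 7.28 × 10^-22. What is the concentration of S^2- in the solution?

Tl2S(s) ⇌ 2 Tl^+ + S^2-
Ksp = [Tl^+]^2[S^2-]
Let s = molar solubility. Then [Tl^+] = 2s and [S^2-] = s.
Ksp = (2s)^2s = 4s^3
Solving, s = (7.28 × 10^-22/4)^(1/3) = 5.667 x 10^-8 M
[S^2-] = s = 5.67 × 10^-8 M

5.67e-8 M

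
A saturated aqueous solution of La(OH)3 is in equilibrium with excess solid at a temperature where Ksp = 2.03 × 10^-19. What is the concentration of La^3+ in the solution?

9.31 x 10^-6 M

La(OH)3(s) ⇌ La^3+ + 3 OH^-
Ksp = [La^3+][OH^-]^3
With molar solubility s: [La^3+] = s, [OH^-] = 3s.
So Ksp = s × (3s)^3 = 27s^4
s = (2.03 × 10^-19 / 27)^(1/4) = 9.312 x 10^-6 M
[La^3+] = s = 9.31 × 10^-6 M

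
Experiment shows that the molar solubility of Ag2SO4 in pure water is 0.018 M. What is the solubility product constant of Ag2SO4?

Ag2SO4(s) <=> 2 Ag^+ + SO4^2-
Let s = molar solubility. Then [Ag^+] = 2s and [SO4^2-] = s.
Ksp = [Ag^+]^2[SO4^2-]
Ksp = (2s)^2s = 4s^3
Ksp = 4 × (1.8 × 10^-2)^3 = 2.3 x 10^-5

Ksp ≈ 2.3e-5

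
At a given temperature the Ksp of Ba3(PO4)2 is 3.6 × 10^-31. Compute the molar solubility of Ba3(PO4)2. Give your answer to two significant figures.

Ba3(PO4)2(s) <=> 3 Ba^2+(aq) + 2 PO4^3-(aq)
Ksp = [Ba^2+]^3[PO4^3-]^2
For each mole of Ba3(PO4)2 that dissolves: [Ba^2+] = 3s, [PO4^3-] = 2s.
Substituting: Ksp = (3s)^3(2s)^2 = 108s^5
s = (3.6 × 10^-31 / 108)^(1/5) = 3.2 x 10^-7 M

s = 3.2e-7 M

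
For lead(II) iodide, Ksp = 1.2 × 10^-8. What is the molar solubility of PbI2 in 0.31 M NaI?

1.2 × 10^-7 M

PbI2(s) ⇌ Pb^2+ + 2 I^-
Ksp = [Pb^2+][I^-]^2
If s mol/L dissolves here, [Pb^2+] = s, [I^-] = 0.31 + 2s ≈ 0.31 (since I^- from NaI dominates).
Ksp ≈ s × (0.31)^2
s = 1.2 x 10^-7 M
Check: 2s = 2.5 x 10^-7 ≪ 0.31, so the approximation is valid.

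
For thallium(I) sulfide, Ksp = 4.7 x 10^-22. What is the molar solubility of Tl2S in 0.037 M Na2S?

s = 5.6 × 10^-11 M

Tl2S(s) <=> 2 Tl^+(aq) + S^2-(aq)
Ksp = [Tl^+]^2[S^2-]
If s mol/L dissolves here, [Tl^+] = 2s, [S^2-] = 0.037 + s ≈ 0.037 (common-ion effect: S^2- is already 0.037 M).
Ksp ≈ (2s)^2 × 0.037
s = 5.6 x 10^-11 M
Check: s = 5.6 × 10^-11 ≪ 0.037, so the approximation is valid.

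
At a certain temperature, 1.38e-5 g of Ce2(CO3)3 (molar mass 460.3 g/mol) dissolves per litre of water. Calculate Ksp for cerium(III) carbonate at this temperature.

Molar solubility s = (1.38 x 10^-5 g/L) / (460.3 g/mol) = 2.998 × 10^-8 M.
Ce2(CO3)3(s) <=> 2 Ce^3+(aq) + 3 CO3^2-(aq)
If s mol/L of Ce2(CO3)3 dissolves, [Ce^3+] = 2s and [CO3^2-] = 3s.
Ksp = [Ce^3+]^2[CO3^2-]^3
Substituting: Ksp = (2s)^2(3s)^3 = 108s^5
With s = 2.998 × 10^-8: Ksp = 2.62 × 10^-36

Ksp ≈ 2.62 x 10^-36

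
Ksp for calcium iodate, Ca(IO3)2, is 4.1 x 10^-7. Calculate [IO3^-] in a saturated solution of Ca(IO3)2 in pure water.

Ca(IO3)2(s) ⇌ Ca^2+ + 2 IO3^-
Ksp = [Ca^2+][IO3^-]^2
For each mole of Ca(IO3)2 that dissolves: [Ca^2+] = s, [IO3^-] = 2s.
So Ksp = s × (2s)^2 = 4s^3
s^3 = 4.1 x 10^-7 / 4, so s = 4.68 × 10^-3 M
[IO3^-] = 2s = 9.4 × 10^-3 M

9.4 × 10^-3 M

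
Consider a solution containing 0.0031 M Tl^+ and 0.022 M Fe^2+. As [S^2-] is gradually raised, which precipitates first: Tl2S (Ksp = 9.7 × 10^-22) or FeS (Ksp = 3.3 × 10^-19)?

FeS

Each salt begins to precipitate when Q = Ksp, i.e. when [S^2-] reaches its threshold.
For Tl2S: 9.7 × 10^-22 = (0.0031)^2 × [S^2-]  ⇒  [S^2-] = 1.0 × 10^-16 M.
For FeS: 3.3 × 10^-19 = 0.022 × [S^2-]  ⇒  [S^2-] = 1.5 × 10^-17 M.
The salt with the lower threshold [S^2-] precipitates first: FeS.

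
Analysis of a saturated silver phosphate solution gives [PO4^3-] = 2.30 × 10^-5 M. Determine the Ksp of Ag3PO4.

Ag3PO4(s) <=> 3 Ag^+(aq) + PO4^3-(aq)
Stoichiometry gives [Ag^+] = (3/1)[PO4^3-] = 6.900 x 10^-5 M.
Ksp = [Ag^+]^3[PO4^3-]
Ksp = (6.900 × 10^-5)^3 × 2.30 × 10^-5 = 7.56 × 10^-18

Ksp = 7.56e-18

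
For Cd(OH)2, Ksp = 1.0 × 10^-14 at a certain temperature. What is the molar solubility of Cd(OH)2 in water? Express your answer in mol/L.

Cd(OH)2(s) ⇌ Cd^2+(aq) + 2 OH^-(aq)
Ksp = [Cd^2+][OH^-]^2
Let s = molar solubility. Then [Cd^2+] = s and [OH^-] = 2s.
So Ksp = s × (2s)^2 = 4s^3
s^3 = 1.0 × 10^-14 / 4, so s = 1.4 × 10^-5 M

1.4 × 10^-5 M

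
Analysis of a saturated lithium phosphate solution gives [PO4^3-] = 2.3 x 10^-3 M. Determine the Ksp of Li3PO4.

7.6 x 10^-10

Li3PO4(s) <=> 3 Li^+(aq) + PO4^3-(aq)
Stoichiometry gives [Li^+] = (3/1)[PO4^3-] = 6.90 x 10^-3 M.
Ksp = [Li^+]^3[PO4^3-]
Ksp = (6.90 × 10^-3)^3 × 2.3 × 10^-3 = 7.6 × 10^-10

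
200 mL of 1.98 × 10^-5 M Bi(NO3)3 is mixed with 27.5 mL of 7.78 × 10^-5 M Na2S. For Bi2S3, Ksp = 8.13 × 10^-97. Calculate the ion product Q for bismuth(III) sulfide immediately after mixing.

Total volume = 200 + 27.5 = 227.5 mL.
[Bi^3+] = 1.98 × 10^-5 × (200/227.5) = 1.741 x 10^-5 M
[S^2-] = 7.78 x 10^-5 × (27.5/227.5) = 9.404 × 10^-6 M
Bi2S3(s) ⇌ 2 Bi^3+(aq) + 3 S^2-(aq), so Q = [Bi^3+]^2[S^2-]^3
Q = (1.741 × 10^-5)^2(9.404 × 10^-6)^3 = 2.52 × 10^-25
Q > Ksp, so Bi2S3 will precipitate.

Q = 2.52e-25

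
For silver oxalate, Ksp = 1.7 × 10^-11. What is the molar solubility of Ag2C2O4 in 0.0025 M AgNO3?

Ag2C2O4(s) <=> 2 Ag^+ + C2O4^2-
Ksp = [Ag^+]^2[C2O4^2-]
Let s be the molar solubility in this solution. [Ag^+] = 0.0025 + 2s ≈ 0.0025, [C2O4^2-] = s (since Ag^+ from AgNO3 dominates).
Ksp ≈ (0.0025)^2 × s
s = 2.7 × 10^-6 M
Check: 2s = 5.4 × 10^-6 ≪ 0.0025, so the approximation is valid.

s = 2.7e-6 M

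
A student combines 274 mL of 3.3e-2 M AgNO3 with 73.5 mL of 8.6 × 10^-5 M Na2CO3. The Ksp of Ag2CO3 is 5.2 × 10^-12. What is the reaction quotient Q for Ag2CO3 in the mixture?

Total volume = 274 + 73.5 = 347.5 mL.
[Ag^+] = 3.3 x 10^-2 × (274/347.5) = 2.60 × 10^-2 M
[CO3^2-] = 8.6 × 10^-5 × (73.5/347.5) = 1.82 × 10^-5 M
Ag2CO3(s) ⇌ 2 Ag^+(aq) + CO3^2-(aq), so Q = [Ag^+]^2[CO3^2-]
Q = (2.60 × 10^-2)^2(1.82 × 10^-5) = 1.2 × 10^-8
Q > Ksp, so Ag2CO3 will precipitate.

Q ≈ 1.2 × 10^-8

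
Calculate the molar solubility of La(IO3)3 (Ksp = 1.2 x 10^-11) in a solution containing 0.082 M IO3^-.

s ≈ 2.2 × 10^-8 M

La(IO3)3(s) ⇌ La^3+ + 3 IO3^-
Ksp = [La^3+][IO3^-]^3
Let s be the molar solubility in this solution. [La^3+] = s, [IO3^-] = 0.082 + 3s ≈ 0.082 (since the IO3^- already present dominates).
Ksp ≈ s × (0.082)^3
s = 2.2 x 10^-8 M
Check: 3s = 6.5 × 10^-8 ≪ 0.082, so the approximation is valid.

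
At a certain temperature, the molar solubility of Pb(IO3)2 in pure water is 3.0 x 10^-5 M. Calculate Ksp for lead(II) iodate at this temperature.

1.1e-13

Pb(IO3)2(s) <=> Pb^2+(aq) + 2 IO3^-(aq)
Let s = molar solubility. Then [Pb^2+] = s and [IO3^-] = 2s.
Ksp = [Pb^2+][IO3^-]^2
Ksp = s(2s)^2 = 4s^3
Ksp = 4 × (3.0 × 10^-5)^3 = 1.1 × 10^-13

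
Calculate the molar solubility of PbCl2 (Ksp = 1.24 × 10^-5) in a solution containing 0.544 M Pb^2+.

PbCl2(s) ⇌ Pb^2+(aq) + 2 Cl^-(aq)
Ksp = [Pb^2+][Cl^-]^2
Let s be the molar solubility in this solution. [Pb^2+] = 0.544 + s ≈ 0.544, [Cl^-] = 2s (common-ion effect: Pb^2+ is already 0.544 M).
Ksp ≈ 0.544 × (2s)^2
s = 2.39 x 10^-3 M
Check: s = 2.4 x 10^-3 ≪ 0.544, so the approximation is valid.

s ≈ 2.39 × 10^-3 M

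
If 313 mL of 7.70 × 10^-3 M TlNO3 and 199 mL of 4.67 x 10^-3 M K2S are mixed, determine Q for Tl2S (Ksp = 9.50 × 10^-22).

Total volume = 313 + 199 = 512 mL.
[Tl^+] = 7.70 × 10^-3 × (313/512) = 4.707 × 10^-3 M
[S^2-] = 4.67 x 10^-3 × (199/512) = 1.815 × 10^-3 M
Tl2S(s) ⇌ 2 Tl^+(aq) + S^2-(aq), so Q = [Tl^+]^2[S^2-]
Q = (4.707 × 10^-3)^2(1.815 x 10^-3) = 4.02 x 10^-8
Q > Ksp, so Tl2S will precipitate.

Q = 4.02 × 10^-8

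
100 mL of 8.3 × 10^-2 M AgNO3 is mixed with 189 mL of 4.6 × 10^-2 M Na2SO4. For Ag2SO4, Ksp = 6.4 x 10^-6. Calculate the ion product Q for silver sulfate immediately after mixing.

Total volume = 100 + 189 = 289 mL.
[Ag^+] = 8.3 × 10^-2 × (100/289) = 2.87 x 10^-2 M
[SO4^2-] = 4.6 x 10^-2 × (189/289) = 3.01 x 10^-2 M
Ag2SO4(s) ⇌ 2 Ag^+ + SO4^2-, so Q = [Ag^+]^2[SO4^2-]
Q = (2.87 × 10^-2)^2(3.01 x 10^-2) = 2.5 × 10^-5
Q > Ksp, so Ag2SO4 will precipitate.

2.5 × 10^-5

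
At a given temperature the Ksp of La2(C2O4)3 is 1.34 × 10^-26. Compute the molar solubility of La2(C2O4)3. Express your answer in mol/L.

La2(C2O4)3(s) ⇌ 2 La^3+ + 3 C2O4^2-
Ksp = [La^3+]^2[C2O4^2-]^3
For each mole of La2(C2O4)3 that dissolves: [La^3+] = 2s, [C2O4^2-] = 3s.
So Ksp = (2s)^2 × (3s)^3 = 108s^5
s = (1.34 × 10^-26 / 108)^(1/5) = 2.62 × 10^-6 M

s = 2.62 x 10^-6 M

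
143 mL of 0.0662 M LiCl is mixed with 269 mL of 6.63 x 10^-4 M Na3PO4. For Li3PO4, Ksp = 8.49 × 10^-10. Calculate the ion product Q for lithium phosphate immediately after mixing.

Q ≈ 5.25e-9

Total volume = 143 + 269 = 412 mL.
[Li^+] = 6.62 x 10^-2 × (143/412) = 2.298 × 10^-2 M
[PO4^3-] = 6.63 x 10^-4 × (269/412) = 4.329 × 10^-4 M
Li3PO4(s) ⇌ 3 Li^+ + PO4^3-, so Q = [Li^+]^3[PO4^3-]
Q = (2.298 x 10^-2)^3(4.329 × 10^-4) = 5.25 × 10^-9
Q > Ksp, so Li3PO4 will precipitate.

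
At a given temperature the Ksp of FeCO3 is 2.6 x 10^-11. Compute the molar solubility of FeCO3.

FeCO3(s) ⇌ Fe^2+(aq) + CO3^2-(aq)
Ksp = [Fe^2+][CO3^2-]
With molar solubility s: [Fe^2+] = s, [CO3^2-] = s.
Ksp = s × s = s^2
s = (2.6 x 10^-11)^(1/2) = 5.1 × 10^-6 M

s = 5.1 × 10^-6 M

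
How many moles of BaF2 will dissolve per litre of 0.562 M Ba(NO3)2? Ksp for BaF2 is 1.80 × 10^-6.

8.95 x 10^-4 M

BaF2(s) ⇌ Ba^2+(aq) + 2 F^-(aq)
Ksp = [Ba^2+][F^-]^2
If s mol/L dissolves here, [Ba^2+] = 0.562 + s ≈ 0.562, [F^-] = 2s (common-ion effect: Ba^2+ is already 0.562 M).
Ksp ≈ 0.562 × (2s)^2
s = 8.95 × 10^-4 M
Check: s = 8.9 × 10^-4 ≪ 0.562, so the approximation is valid.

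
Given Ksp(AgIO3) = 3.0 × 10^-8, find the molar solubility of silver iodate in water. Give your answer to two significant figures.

AgIO3(s) ⇌ Ag^+ + IO3^-
Ksp = [Ag^+][IO3^-]
If s mol/L of AgIO3 dissolves, [Ag^+] = s and [IO3^-] = s.
Ksp = (s)(s) = s^2
s = √(3.0 × 10^-8) = 1.7 × 10^-4 M

s ≈ 1.7 × 10^-4 M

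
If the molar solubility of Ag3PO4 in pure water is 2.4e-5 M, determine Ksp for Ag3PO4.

Ksp = 9.0 × 10^-18

Ag3PO4(s) <=> 3 Ag^+ + PO4^3-
If s mol/L of Ag3PO4 dissolves, [Ag^+] = 3s and [PO4^3-] = s.
Ksp = [Ag^+]^3[PO4^3-]
So Ksp = (3s)^3 × s = 27s^4
Ksp = 27 × (2.4 × 10^-5)^4 = 9.0 x 10^-18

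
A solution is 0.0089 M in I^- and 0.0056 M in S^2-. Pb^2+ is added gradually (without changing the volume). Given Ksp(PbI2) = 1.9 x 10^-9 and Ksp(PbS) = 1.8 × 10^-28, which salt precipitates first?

Precipitation of each salt starts when its ion product equals its Ksp.
For PbI2: 1.9 x 10^-9 = (0.0089)^2 × [Pb^2+]  ⇒  [Pb^2+] = 2.4 × 10^-5 M.
For PbS: 1.8 × 10^-28 = 0.0056 × [Pb^2+]  ⇒  [Pb^2+] = 3.2 × 10^-26 M.
The salt with the lower threshold [Pb^2+] precipitates first: PbS.

PbS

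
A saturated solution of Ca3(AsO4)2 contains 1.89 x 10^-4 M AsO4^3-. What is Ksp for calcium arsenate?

8.14e-19

Ca3(AsO4)2(s) ⇌ 3 Ca^2+(aq) + 2 AsO4^3-(aq)
Stoichiometry gives [Ca^2+] = (3/2)[AsO4^3-] = 2.835 × 10^-4 M.
Ksp = [Ca^2+]^3[AsO4^3-]^2
Ksp = (2.835 x 10^-4)^3 × (1.89 × 10^-4)^2 = 8.14 × 10^-19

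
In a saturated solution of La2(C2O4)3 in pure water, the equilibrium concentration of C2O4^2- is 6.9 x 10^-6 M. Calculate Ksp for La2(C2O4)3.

Ksp ≈ 7.0e-27

La2(C2O4)3(s) <=> 2 La^3+ + 3 C2O4^2-
Stoichiometry gives [La^3+] = (2/3)[C2O4^2-] = 4.60 × 10^-6 M.
Ksp = [La^3+]^2[C2O4^2-]^3
Ksp = (4.60 × 10^-6)^2 × (6.9 x 10^-6)^3 = 7.0 × 10^-27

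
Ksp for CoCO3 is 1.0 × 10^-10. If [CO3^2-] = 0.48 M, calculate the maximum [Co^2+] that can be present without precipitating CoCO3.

CoCO3(s) ⇌ Co^2+ + CO3^2-
Ksp = [Co^2+][CO3^2-]
Precipitation begins when Q = Ksp. With [CO3^2-] = 0.48 M:
1.0 × 10^-10 = (0.48) × [Co^2+]
[Co^2+] = (1.0 × 10^-10 / 4.8 × 10^-1) = 2.1 × 10^-10 M

[Co^2+] = 2.1 × 10^-10 M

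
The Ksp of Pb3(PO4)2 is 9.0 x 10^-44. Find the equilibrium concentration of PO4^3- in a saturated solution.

Pb3(PO4)2(s) <=> 3 Pb^2+ + 2 PO4^3-
Ksp = [Pb^2+]^3[PO4^3-]^2
If s mol/L of Pb3(PO4)2 dissolves, [Pb^2+] = 3s and [PO4^3-] = 2s.
Ksp = (3s)^3(2s)^2 = 108s^5
s = (9.0 x 10^-44 / 108)^(1/5) = 9.64 × 10^-10 M
[PO4^3-] = 2s = 1.9 x 10^-9 M

[PO4^3-] = 1.9 x 10^-9 M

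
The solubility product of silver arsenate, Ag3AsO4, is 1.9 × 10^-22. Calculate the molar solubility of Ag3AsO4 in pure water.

Ag3AsO4(s) ⇌ 3 Ag^+ + AsO4^3-
Ksp = [Ag^+]^3[AsO4^3-]
For each mole of Ag3AsO4 that dissolves: [Ag^+] = 3s, [AsO4^3-] = s.
Substituting: Ksp = (3s)^3s = 27s^4
s = (1.9 × 10^-22 / 27)^(1/4) = 1.6 x 10^-6 M

1.6 x 10^-6 M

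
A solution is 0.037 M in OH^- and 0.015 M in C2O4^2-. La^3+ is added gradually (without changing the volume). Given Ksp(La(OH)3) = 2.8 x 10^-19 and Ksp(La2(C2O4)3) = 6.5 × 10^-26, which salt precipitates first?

Each salt begins to precipitate when Q = Ksp, i.e. when [La^3+] reaches its threshold.
For La(OH)3: 2.8 x 10^-19 = (0.037)^3 × [La^3+]  ⇒  [La^3+] = 5.5 × 10^-15 M.
For La2(C2O4)3: 6.5 × 10^-26 = (0.015)^3 × [La^3+]^2  ⇒  [La^3+] = 1.4 × 10^-10 M.
The salt with the lower threshold [La^3+] precipitates first: La(OH)3.

La(OH)3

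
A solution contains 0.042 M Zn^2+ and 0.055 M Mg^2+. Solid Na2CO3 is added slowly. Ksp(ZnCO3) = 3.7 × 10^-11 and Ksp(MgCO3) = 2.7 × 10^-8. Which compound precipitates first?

ZnCO3

Precipitation of each salt starts when its ion product equals its Ksp.
For ZnCO3: 3.7 × 10^-11 = 0.042 × [CO3^2-]  ⇒  [CO3^2-] = 8.8 × 10^-10 M.
For MgCO3: 2.7 × 10^-8 = 0.055 × [CO3^2-]  ⇒  [CO3^2-] = 4.9 x 10^-7 M.
The salt with the lower threshold [CO3^2-] precipitates first: ZnCO3.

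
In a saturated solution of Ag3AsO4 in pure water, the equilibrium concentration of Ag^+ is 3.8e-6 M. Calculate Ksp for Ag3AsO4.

Ag3AsO4(s) <=> 3 Ag^+(aq) + AsO4^3-(aq)
Stoichiometry gives [AsO4^3-] = (1/3)[Ag^+] = 1.27 × 10^-6 M.
Ksp = [Ag^+]^3[AsO4^3-]
Ksp = (3.8 × 10^-6)^3 × 1.27 × 10^-6 = 7.0 × 10^-23

7.0 × 10^-23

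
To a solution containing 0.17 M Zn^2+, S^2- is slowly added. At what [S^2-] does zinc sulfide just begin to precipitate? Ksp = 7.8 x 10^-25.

ZnS(s) ⇌ Zn^2+(aq) + S^2-(aq)
Ksp = [Zn^2+][S^2-]
Precipitation begins when Q = Ksp. With [Zn^2+] = 0.17 M:
7.8 x 10^-25 = (0.17) × [S^2-]
[S^2-] = (7.8 x 10^-25 / 1.7 x 10^-1) = 4.6 × 10^-24 M

[S^2-] ≈ 4.6 × 10^-24 M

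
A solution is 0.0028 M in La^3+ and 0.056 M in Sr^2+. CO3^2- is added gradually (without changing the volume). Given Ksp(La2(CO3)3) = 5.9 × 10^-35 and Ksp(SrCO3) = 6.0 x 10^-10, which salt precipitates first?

Each salt begins to precipitate when Q = Ksp, i.e. when [CO3^2-] reaches its threshold.
For La2(CO3)3: 5.9 × 10^-35 = (0.0028)^2 × [CO3^2-]^3  ⇒  [CO3^2-] = 2.0 x 10^-10 M.
For SrCO3: 6.0 x 10^-10 = 0.056 × [CO3^2-]  ⇒  [CO3^2-] = 1.1 × 10^-8 M.
The salt with the lower threshold [CO3^2-] precipitates first: La2(CO3)3.

La2(CO3)3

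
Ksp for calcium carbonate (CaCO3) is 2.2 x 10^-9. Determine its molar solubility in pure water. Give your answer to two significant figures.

CaCO3(s) ⇌ Ca^2+ + CO3^2-
Ksp = [Ca^2+][CO3^2-]
Let s = molar solubility. Then [Ca^2+] = s and [CO3^2-] = s.
Ksp = (s)(s) = s^2
s = (2.2 x 10^-9)^(1/2) = 4.7 x 10^-5 M

s = 4.7e-5 M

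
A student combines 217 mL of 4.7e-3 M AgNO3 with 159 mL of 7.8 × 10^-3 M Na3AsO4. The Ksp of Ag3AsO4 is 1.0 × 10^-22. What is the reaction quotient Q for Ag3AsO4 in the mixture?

6.6 × 10^-11

Total volume = 217 + 159 = 376 mL.
[Ag^+] = 4.7 x 10^-3 × (217/376) = 2.71 x 10^-3 M
[AsO4^3-] = 7.8 x 10^-3 × (159/376) = 3.30 × 10^-3 M
Ag3AsO4(s) <=> 3 Ag^+(aq) + AsO4^3-(aq), so Q = [Ag^+]^3[AsO4^3-]
Q = (2.71 × 10^-3)^3(3.30 x 10^-3) = 6.6 × 10^-11
Q > Ksp, so Ag3AsO4 will precipitate.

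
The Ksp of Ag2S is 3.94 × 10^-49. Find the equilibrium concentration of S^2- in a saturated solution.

Ag2S(s) <=> 2 Ag^+(aq) + S^2-(aq)
Ksp = [Ag^+]^2[S^2-]
If s mol/L of Ag2S dissolves, [Ag^+] = 2s and [S^2-] = s.
Ksp = (2s)^2s = 4s^3
s^3 = 3.94 × 10^-49 / 4, so s = 4.618 x 10^-17 M
[S^2-] = s = 4.62 × 10^-17 M

4.62 × 10^-17 M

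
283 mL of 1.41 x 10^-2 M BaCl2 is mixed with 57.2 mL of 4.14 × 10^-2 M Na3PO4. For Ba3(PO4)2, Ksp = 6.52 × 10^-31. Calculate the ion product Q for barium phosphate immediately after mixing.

7.82e-11

Total volume = 283 + 57.2 = 340.2 mL.
[Ba^2+] = 1.41 x 10^-2 × (283/340.2) = 1.173 × 10^-2 M
[PO4^3-] = 4.14 × 10^-2 × (57.2/340.2) = 6.961 x 10^-3 M
Ba3(PO4)2(s) <=> 3 Ba^2+ + 2 PO4^3-, so Q = [Ba^2+]^3[PO4^3-]^2
Q = (1.173 × 10^-2)^3(6.961 x 10^-3)^2 = 7.82 × 10^-11
Q > Ksp, so Ba3(PO4)2 will precipitate.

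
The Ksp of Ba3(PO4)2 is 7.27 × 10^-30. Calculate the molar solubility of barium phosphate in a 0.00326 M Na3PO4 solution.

2.94 × 10^-9 M

Ba3(PO4)2(s) ⇌ 3 Ba^2+(aq) + 2 PO4^3-(aq)
Ksp = [Ba^2+]^3[PO4^3-]^2
Let s = moles of Ba3(PO4)2 that dissolve per litre. [Ba^2+] = 3s, [PO4^3-] = 0.00326 + 2s ≈ 0.00326 (common-ion effect: PO4^3- is already 0.00326 M).
Ksp ≈ (3s)^3 × (0.00326)^2
s = 2.94 × 10^-9 M
Check: 2s = 5.9 × 10^-9 ≪ 0.00326, so the approximation is valid.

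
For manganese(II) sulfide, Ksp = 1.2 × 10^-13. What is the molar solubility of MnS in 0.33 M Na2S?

s ≈ 3.6e-13 M

MnS(s) ⇌ Mn^2+ + S^2-
Ksp = [Mn^2+][S^2-]
Let s = moles of MnS that dissolve per litre. [Mn^2+] = s, [S^2-] = 0.33 + s ≈ 0.33 (since S^2- from Na2S dominates).
Ksp ≈ s × 0.33
s = 3.6 × 10^-13 M
Check: s = 3.6 × 10^-13 ≪ 0.33, so the approximation is valid.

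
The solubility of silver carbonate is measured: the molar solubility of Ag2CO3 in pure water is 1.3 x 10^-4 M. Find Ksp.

Ag2CO3(s) <=> 2 Ag^+(aq) + CO3^2-(aq)
Let s = molar solubility. Then [Ag^+] = 2s and [CO3^2-] = s.
Ksp = [Ag^+]^2[CO3^2-]
Substituting: Ksp = (2s)^2s = 4s^3
With s = 1.3 × 10^-4: Ksp = 8.8 × 10^-12

Ksp ≈ 8.8 x 10^-12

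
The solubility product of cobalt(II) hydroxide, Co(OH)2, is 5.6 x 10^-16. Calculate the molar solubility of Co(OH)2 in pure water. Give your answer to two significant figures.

s = 5.2 × 10^-6 M

Co(OH)2(s) ⇌ Co^2+ + 2 OH^-
Ksp = [Co^2+][OH^-]^2
For each mole of Co(OH)2 that dissolves: [Co^2+] = s, [OH^-] = 2s.
Ksp = s(2s)^2 = 4s^3
s^3 = 5.6 x 10^-16 / 4, so s = 5.2 × 10^-6 M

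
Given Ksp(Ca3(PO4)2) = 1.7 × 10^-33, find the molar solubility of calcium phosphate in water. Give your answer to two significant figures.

1.1 x 10^-7 M

Ca3(PO4)2(s) ⇌ 3 Ca^2+ + 2 PO4^3-
Ksp = [Ca^2+]^3[PO4^3-]^2
With molar solubility s: [Ca^2+] = 3s, [PO4^3-] = 2s.
Substituting: Ksp = (3s)^3(2s)^2 = 108s^5
s = (1.7 × 10^-33 / 108)^(1/5) = 1.1 × 10^-7 M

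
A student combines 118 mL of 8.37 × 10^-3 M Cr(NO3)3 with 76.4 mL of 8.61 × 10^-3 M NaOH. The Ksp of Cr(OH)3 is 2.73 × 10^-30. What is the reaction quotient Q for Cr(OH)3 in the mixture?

Q = 1.97 × 10^-10

Total volume = 118 + 76.4 = 194.4 mL.
[Cr^3+] = 8.37 × 10^-3 × (118/194.4) = 5.081 x 10^-3 M
[OH^-] = 8.61 x 10^-3 × (76.4/194.4) = 3.384 × 10^-3 M
Cr(OH)3(s) ⇌ Cr^3+ + 3 OH^-, so Q = [Cr^3+][OH^-]^3
Q = (5.081 × 10^-3)(3.384 × 10^-3)^3 = 1.97 × 10^-10
Q > Ksp, so Cr(OH)3 will precipitate.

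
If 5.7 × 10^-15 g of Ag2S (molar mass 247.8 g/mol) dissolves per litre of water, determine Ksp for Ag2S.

Ksp ≈ 4.9 × 10^-50

Molar solubility s = (5.7 × 10^-15 g/L) / (247.8 g/mol) = 2.30 x 10^-17 M.
Ag2S(s) ⇌ 2 Ag^+ + S^2-
For each mole of Ag2S that dissolves: [Ag^+] = 2s, [S^2-] = s.
Ksp = [Ag^+]^2[S^2-]
Substituting: Ksp = (2s)^2s = 4s^3
Ksp = 4 × (2.30 × 10^-17)^3 = 4.9 × 10^-50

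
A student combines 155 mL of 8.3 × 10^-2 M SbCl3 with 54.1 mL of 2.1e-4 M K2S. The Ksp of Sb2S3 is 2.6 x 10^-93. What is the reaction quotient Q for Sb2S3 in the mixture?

6.1e-16

Total volume = 155 + 54.1 = 209.1 mL.
[Sb^3+] = 8.3 × 10^-2 × (155/209.1) = 6.15 x 10^-2 M
[S^2-] = 2.1 × 10^-4 × (54.1/209.1) = 5.43 x 10^-5 M
Sb2S3(s) <=> 2 Sb^3+(aq) + 3 S^2-(aq), so Q = [Sb^3+]^2[S^2-]^3
Q = (6.15 × 10^-2)^2(5.43 × 10^-5)^3 = 6.1 × 10^-16
Q > Ksp, so Sb2S3 will precipitate.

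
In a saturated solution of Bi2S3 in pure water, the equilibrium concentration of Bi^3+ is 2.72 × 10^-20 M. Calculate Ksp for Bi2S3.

Ksp = 5.02 x 10^-98

Bi2S3(s) ⇌ 2 Bi^3+ + 3 S^2-
Stoichiometry gives [S^2-] = (3/2)[Bi^3+] = 4.080 x 10^-20 M.
Ksp = [Bi^3+]^2[S^2-]^3
Ksp = (2.72 × 10^-20)^2 × (4.080 × 10^-20)^3 = 5.02 × 10^-98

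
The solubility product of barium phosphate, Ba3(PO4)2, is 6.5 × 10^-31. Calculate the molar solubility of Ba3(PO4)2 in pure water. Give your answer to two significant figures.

Ba3(PO4)2(s) ⇌ 3 Ba^2+ + 2 PO4^3-
Ksp = [Ba^2+]^3[PO4^3-]^2
For each mole of Ba3(PO4)2 that dissolves: [Ba^2+] = 3s, [PO4^3-] = 2s.
So Ksp = (3s)^3 × (2s)^2 = 108s^5
s = (6.5 × 10^-31 / 108)^(1/5) = 3.6 x 10^-7 M

s ≈ 3.6 x 10^-7 M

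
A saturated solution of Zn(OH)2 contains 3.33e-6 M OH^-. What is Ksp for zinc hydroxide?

1.85 × 10^-17

Zn(OH)2(s) ⇌ Zn^2+(aq) + 2 OH^-(aq)
Stoichiometry gives [Zn^2+] = (1/2)[OH^-] = 1.665 x 10^-6 M.
Ksp = [Zn^2+][OH^-]^2
Ksp = 1.665 x 10^-6 × (3.33 x 10^-6)^2 = 1.85 × 10^-17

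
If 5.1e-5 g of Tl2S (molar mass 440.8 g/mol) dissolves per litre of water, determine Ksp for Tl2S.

Ksp ≈ 6.2e-21

Molar solubility s = (5.1 × 10^-5 g/L) / (440.8 g/mol) = 1.16 x 10^-7 M.
Tl2S(s) ⇌ 2 Tl^+ + S^2-
For each mole of Tl2S that dissolves: [Tl^+] = 2s, [S^2-] = s.
Ksp = [Tl^+]^2[S^2-]
Substituting: Ksp = (2s)^2s = 4s^3
With s = 1.16 x 10^-7: Ksp = 6.2 × 10^-21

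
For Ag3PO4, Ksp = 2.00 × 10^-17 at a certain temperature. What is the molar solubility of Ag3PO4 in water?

Ag3PO4(s) ⇌ 3 Ag^+(aq) + PO4^3-(aq)
Ksp = [Ag^+]^3[PO4^3-]
With molar solubility s: [Ag^+] = 3s, [PO4^3-] = s.
Substituting: Ksp = (3s)^3s = 27s^4
Solving, s = (2.00 × 10^-17/27)^(1/4) = 2.93 × 10^-5 M

2.93 x 10^-5 M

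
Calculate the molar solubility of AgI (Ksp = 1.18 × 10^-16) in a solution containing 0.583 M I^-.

AgI(s) ⇌ Ag^+ + I^-
Ksp = [Ag^+][I^-]
Let s = moles of AgI that dissolve per litre. [Ag^+] = s, [I^-] = 0.583 + s ≈ 0.583 (common-ion effect: I^- is already 0.583 M).
Ksp ≈ s × 0.583
s = 2.02 x 10^-16 M
Check: s = 2.0 × 10^-16 ≪ 0.583, so the approximation is valid.

2.02e-16 M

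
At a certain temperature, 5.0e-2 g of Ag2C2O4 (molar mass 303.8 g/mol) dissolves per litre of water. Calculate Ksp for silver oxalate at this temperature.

Ksp = 1.8 × 10^-11

Molar solubility s = (5.0 × 10^-2 g/L) / (303.8 g/mol) = 1.65 × 10^-4 M.
Ag2C2O4(s) <=> 2 Ag^+(aq) + C2O4^2-(aq)
With molar solubility s: [Ag^+] = 2s, [C2O4^2-] = s.
Ksp = [Ag^+]^2[C2O4^2-]
Substituting: Ksp = (2s)^2s = 4s^3
With s = 1.65 × 10^-4: Ksp = 1.8 x 10^-11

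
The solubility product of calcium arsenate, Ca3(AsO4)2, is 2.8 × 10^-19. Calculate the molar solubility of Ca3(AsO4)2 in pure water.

Ca3(AsO4)2(s) <=> 3 Ca^2+(aq) + 2 AsO4^3-(aq)
Ksp = [Ca^2+]^3[AsO4^3-]^2
Let s = molar solubility. Then [Ca^2+] = 3s and [AsO4^3-] = 2s.
So Ksp = (3s)^3 × (2s)^2 = 108s^5
s = (2.8 × 10^-19 / 108)^(1/5) = 7.6 × 10^-5 M

s ≈ 7.6e-5 M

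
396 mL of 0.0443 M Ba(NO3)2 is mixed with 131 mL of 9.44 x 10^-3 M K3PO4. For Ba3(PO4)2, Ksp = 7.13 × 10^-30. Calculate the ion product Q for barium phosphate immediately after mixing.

Total volume = 396 + 131 = 527 mL.
[Ba^2+] = 4.43 × 10^-2 × (396/527) = 3.329 × 10^-2 M
[PO4^3-] = 9.44 × 10^-3 × (131/527) = 2.347 × 10^-3 M
Ba3(PO4)2(s) <=> 3 Ba^2+(aq) + 2 PO4^3-(aq), so Q = [Ba^2+]^3[PO4^3-]^2
Q = (3.329 × 10^-2)^3(2.347 x 10^-3)^2 = 2.03 × 10^-10
Q > Ksp, so Ba3(PO4)2 will precipitate.

Q ≈ 2.03e-10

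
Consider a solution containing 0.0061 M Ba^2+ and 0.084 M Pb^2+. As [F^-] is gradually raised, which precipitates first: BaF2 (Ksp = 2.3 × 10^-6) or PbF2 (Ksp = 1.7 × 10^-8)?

Precipitation of each salt starts when its ion product equals its Ksp.
For BaF2: 2.3 × 10^-6 = 0.0061 × [F^-]^2  ⇒  [F^-] = 1.9 × 10^-2 M.
For PbF2: 1.7 × 10^-8 = 0.084 × [F^-]^2  ⇒  [F^-] = 4.5 × 10^-4 M.
The salt with the lower threshold [F^-] precipitates first: PbF2.

PbF2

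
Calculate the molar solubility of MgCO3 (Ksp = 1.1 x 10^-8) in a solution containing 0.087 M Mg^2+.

MgCO3(s) <=> Mg^2+(aq) + CO3^2-(aq)
Ksp = [Mg^2+][CO3^2-]
If s mol/L dissolves here, [Mg^2+] = 0.087 + s ≈ 0.087, [CO3^2-] = s (Ksp is small, so little additional dissolves).
Ksp ≈ 0.087 × s
s = 1.3 × 10^-7 M
Check: s = 1.3 × 10^-7 ≪ 0.087, so the approximation is valid.

s = 1.3e-7 M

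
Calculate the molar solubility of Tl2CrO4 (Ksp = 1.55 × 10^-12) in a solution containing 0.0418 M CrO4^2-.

Tl2CrO4(s) ⇌ 2 Tl^+ + CrO4^2-
Ksp = [Tl^+]^2[CrO4^2-]
Let s be the molar solubility in this solution. [Tl^+] = 2s, [CrO4^2-] = 0.0418 + s ≈ 0.0418 (common-ion effect: CrO4^2- is already 0.0418 M).
Ksp ≈ (2s)^2 × 0.0418
s = 3.04 x 10^-6 M
Check: s = 3.0 × 10^-6 ≪ 0.0418, so the approximation is valid.

3.04 × 10^-6 M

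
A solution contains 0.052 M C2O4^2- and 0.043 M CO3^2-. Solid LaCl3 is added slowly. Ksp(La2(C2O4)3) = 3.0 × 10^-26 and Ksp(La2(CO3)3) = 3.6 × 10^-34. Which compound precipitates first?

Each salt begins to precipitate when Q = Ksp, i.e. when [La^3+] reaches its threshold.
For La2(C2O4)3: 3.0 × 10^-26 = (0.052)^3 × [La^3+]^2  ⇒  [La^3+] = 1.5 x 10^-11 M.
For La2(CO3)3: 3.6 × 10^-34 = (0.043)^3 × [La^3+]^2  ⇒  [La^3+] = 2.1 x 10^-15 M.
The salt with the lower threshold [La^3+] precipitates first: La2(CO3)3.

La2(CO3)3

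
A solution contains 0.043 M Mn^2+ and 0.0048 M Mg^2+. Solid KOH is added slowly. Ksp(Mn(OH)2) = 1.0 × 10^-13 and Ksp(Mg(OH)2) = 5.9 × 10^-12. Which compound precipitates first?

Each salt begins to precipitate when Q = Ksp, i.e. when [OH^-] reaches its threshold.
For Mn(OH)2: 1.0 × 10^-13 = 0.043 × [OH^-]^2  ⇒  [OH^-] = 1.5 × 10^-6 M.
For Mg(OH)2: 5.9 × 10^-12 = 0.0048 × [OH^-]^2  ⇒  [OH^-] = 3.5 × 10^-5 M.
The salt with the lower threshold [OH^-] precipitates first: Mn(OH)2.

Mn(OH)2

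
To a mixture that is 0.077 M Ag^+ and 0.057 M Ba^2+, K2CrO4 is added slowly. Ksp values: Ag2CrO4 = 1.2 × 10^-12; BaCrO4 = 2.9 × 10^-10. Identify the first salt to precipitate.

Ag2CrO4

Precipitation of each salt starts when its ion product equals its Ksp.
For Ag2CrO4: 1.2 × 10^-12 = (0.077)^2 × [CrO4^2-]  ⇒  [CrO4^2-] = 2.0 × 10^-10 M.
For BaCrO4: 2.9 × 10^-10 = 0.057 × [CrO4^2-]  ⇒  [CrO4^2-] = 5.1 × 10^-9 M.
The salt with the lower threshold [CrO4^2-] precipitates first: Ag2CrO4.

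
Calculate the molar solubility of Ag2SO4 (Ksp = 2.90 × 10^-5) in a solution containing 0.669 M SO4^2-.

s ≈ 3.29 x 10^-3 M

Ag2SO4(s) <=> 2 Ag^+(aq) + SO4^2-(aq)
Ksp = [Ag^+]^2[SO4^2-]
Let s = moles of Ag2SO4 that dissolve per litre. [Ag^+] = 2s, [SO4^2-] = 0.669 + s ≈ 0.669 (common-ion effect: SO4^2- is already 0.669 M).
Ksp ≈ (2s)^2 × 0.669
s = 3.29 × 10^-3 M
Check: s = 3.3 × 10^-3 ≪ 0.669, so the approximation is valid.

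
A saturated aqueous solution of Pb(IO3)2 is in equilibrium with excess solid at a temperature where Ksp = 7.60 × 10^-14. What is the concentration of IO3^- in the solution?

5.34e-5 M

Pb(IO3)2(s) <=> Pb^2+ + 2 IO3^-
Ksp = [Pb^2+][IO3^-]^2
If s mol/L of Pb(IO3)2 dissolves, [Pb^2+] = s and [IO3^-] = 2s.
So Ksp = s × (2s)^2 = 4s^3
s = (7.60 × 10^-14 / 4)^(1/3) = 2.668 × 10^-5 M
[IO3^-] = 2s = 5.34 x 10^-5 M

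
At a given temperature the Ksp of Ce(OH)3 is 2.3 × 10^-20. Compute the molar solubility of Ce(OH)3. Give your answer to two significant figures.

s ≈ 5.4e-6 M

Ce(OH)3(s) <=> Ce^3+(aq) + 3 OH^-(aq)
Ksp = [Ce^3+][OH^-]^3
Let s = molar solubility. Then [Ce^3+] = s and [OH^-] = 3s.
Substituting: Ksp = s(3s)^3 = 27s^4
s^4 = 2.3 × 10^-20 / 27, so s = 5.4 x 10^-6 M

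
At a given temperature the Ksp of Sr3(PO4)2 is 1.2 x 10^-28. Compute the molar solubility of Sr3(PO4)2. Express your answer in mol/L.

Sr3(PO4)2(s) ⇌ 3 Sr^2+(aq) + 2 PO4^3-(aq)
Ksp = [Sr^2+]^3[PO4^3-]^2
Let s = molar solubility. Then [Sr^2+] = 3s and [PO4^3-] = 2s.
So Ksp = (3s)^3 × (2s)^2 = 108s^5
s = (1.2 x 10^-28 / 108)^(1/5) = 1.0 x 10^-6 M

s = 1.0 x 10^-6 M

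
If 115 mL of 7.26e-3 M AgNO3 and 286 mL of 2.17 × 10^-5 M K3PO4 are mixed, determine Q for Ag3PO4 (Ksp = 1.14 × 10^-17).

1.40e-13

Total volume = 115 + 286 = 401 mL.
[Ag^+] = 7.26 x 10^-3 × (115/401) = 2.082 × 10^-3 M
[PO4^3-] = 2.17 x 10^-5 × (286/401) = 1.548 x 10^-5 M
Ag3PO4(s) ⇌ 3 Ag^+ + PO4^3-, so Q = [Ag^+]^3[PO4^3-]
Q = (2.082 x 10^-3)^3(1.548 × 10^-5) = 1.40 × 10^-13
Q > Ksp, so Ag3PO4 will precipitate.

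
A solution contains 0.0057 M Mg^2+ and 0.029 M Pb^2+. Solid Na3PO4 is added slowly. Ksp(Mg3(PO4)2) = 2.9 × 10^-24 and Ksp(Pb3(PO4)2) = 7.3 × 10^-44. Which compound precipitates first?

Each salt begins to precipitate when Q = Ksp, i.e. when [PO4^3-] reaches its threshold.
For Mg3(PO4)2: 2.9 × 10^-24 = (0.0057)^3 × [PO4^3-]^2  ⇒  [PO4^3-] = 4.0 × 10^-9 M.
For Pb3(PO4)2: 7.3 × 10^-44 = (0.029)^3 × [PO4^3-]^2  ⇒  [PO4^3-] = 5.5 x 10^-20 M.
The salt with the lower threshold [PO4^3-] precipitates first: Pb3(PO4)2.

Pb3(PO4)2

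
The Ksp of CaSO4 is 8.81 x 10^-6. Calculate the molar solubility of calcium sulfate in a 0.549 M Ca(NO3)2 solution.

1.60 x 10^-5 M

CaSO4(s) ⇌ Ca^2+(aq) + SO4^2-(aq)
Ksp = [Ca^2+][SO4^2-]
Let s = moles of CaSO4 that dissolve per litre. [Ca^2+] = 0.549 + s ≈ 0.549, [SO4^2-] = s (Ksp is small, so little additional dissolves).
Ksp ≈ 0.549 × s
s = 1.60 × 10^-5 M
Check: s = 1.6 x 10^-5 ≪ 0.549, so the approximation is valid.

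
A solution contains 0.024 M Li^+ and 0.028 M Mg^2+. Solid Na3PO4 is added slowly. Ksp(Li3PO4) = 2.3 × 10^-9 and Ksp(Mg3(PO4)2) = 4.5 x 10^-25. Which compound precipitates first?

Mg3(PO4)2

Precipitation of each salt starts when its ion product equals its Ksp.
For Li3PO4: 2.3 × 10^-9 = (0.024)^3 × [PO4^3-]  ⇒  [PO4^3-] = 1.7 × 10^-4 M.
For Mg3(PO4)2: 4.5 x 10^-25 = (0.028)^3 × [PO4^3-]^2  ⇒  [PO4^3-] = 1.4 × 10^-10 M.
The salt with the lower threshold [PO4^3-] precipitates first: Mg3(PO4)2.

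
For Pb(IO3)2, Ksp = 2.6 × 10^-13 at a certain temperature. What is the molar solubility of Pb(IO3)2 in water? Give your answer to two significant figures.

Pb(IO3)2(s) <=> Pb^2+(aq) + 2 IO3^-(aq)
Ksp = [Pb^2+][IO3^-]^2
With molar solubility s: [Pb^2+] = s, [IO3^-] = 2s.
So Ksp = s × (2s)^2 = 4s^3
Solving, s = (2.6 × 10^-13/4)^(1/3) = 4.0 × 10^-5 M

s = 4.0 × 10^-5 M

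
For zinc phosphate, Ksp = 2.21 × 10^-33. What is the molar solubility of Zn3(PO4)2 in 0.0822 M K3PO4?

Zn3(PO4)2(s) <=> 3 Zn^2+ + 2 PO4^3-
Ksp = [Zn^2+]^3[PO4^3-]^2
Let s be the molar solubility in this solution. [Zn^2+] = 3s, [PO4^3-] = 0.0822 + 2s ≈ 0.0822 (common-ion effect: PO4^3- is already 0.0822 M).
Ksp ≈ (3s)^3 × (0.0822)^2
s = 2.30 × 10^-11 M
Check: 2s = 4.6 × 10^-11 ≪ 0.0822, so the approximation is valid.

2.30 x 10^-11 M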